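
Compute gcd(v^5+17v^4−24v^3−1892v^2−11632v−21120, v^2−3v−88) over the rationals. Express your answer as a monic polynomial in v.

Euclidean algorithm in ℚ[v]:
  v^5+17v^4−24v^3−1892v^2−11632v−21120 = (v^3+20v^2+124v+240)(v^2−3v−88) + (0)
The last nonzero remainder v^2−3v−88 is already monic.

v^2−3v−88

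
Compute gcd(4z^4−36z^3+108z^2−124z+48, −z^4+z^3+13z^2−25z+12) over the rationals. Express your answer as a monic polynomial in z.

Euclidean algorithm in ℚ[z]:
  4z^4−36z^3+108z^2−124z+48 = (−4)(−z^4+z^3+13z^2−25z+12) + (−32z^3+160z^2−224z+96)
  −z^4+z^3+13z^2−25z+12 = ((1/32)z+1/8)(−32z^3+160z^2−224z+96) + (0)
Last nonzero remainder: −32z^3+160z^2−224z+96. Dividing through by −32 gives the monic gcd z^3−5z^2+7z−3.

z^3−5z^2+7z−3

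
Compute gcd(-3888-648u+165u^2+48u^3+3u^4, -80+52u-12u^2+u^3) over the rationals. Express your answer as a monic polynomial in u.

Apply the Euclidean algorithm:
  3u^4+48u^3+165u^2-648u-3888 = (3u+84)(u^3-12u^2+52u-80) + (1017u^2-4776u+2832)
  u^3-12u^2+52u-80 = ((1/1017)u-2476/344763)(1017u^2-4776u+2832) + ((1714084/114921)u-6856336/114921)
  1017u^2-4776u+2832 = ((116874657/1714084)u-20341017/428521)((1714084/114921)u-6856336/114921) + (0)
Last nonzero remainder: (1714084/114921)u-6856336/114921. Dividing through by 1714084/114921 gives the monic gcd u-4.

-4+u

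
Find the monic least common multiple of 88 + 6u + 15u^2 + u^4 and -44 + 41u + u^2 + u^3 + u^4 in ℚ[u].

-352 + 240u + 46u^2 + 51u^3 + 11u^4 + 3u^5 + u^6

By polynomial division,
  u^4 + 15u^2 + 6u + 88 = (u^4 + u^3 + u^2 + 41u - 44) + (-u^3 + 14u^2 - 35u + 132)
  u^4 + u^3 + u^2 + 41u - 44 = (-u - 15)(-u^3 + 14u^2 - 35u + 132) + (176u^2 - 352u + 1936)
  -u^3 + 14u^2 - 35u + 132 = (-(1/176)u + 3/44)(176u^2 - 352u + 1936) + (0)
Last nonzero remainder: 176u^2 - 352u + 1936. Dividing through by 176 gives the monic gcd u^2 - 2u + 11.
Then lcm(f, g) = f·g / gcd(f, g); expanding and making the result monic gives the answer.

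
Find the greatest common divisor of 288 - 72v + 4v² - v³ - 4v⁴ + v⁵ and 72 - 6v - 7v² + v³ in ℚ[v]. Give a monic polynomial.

By polynomial division,
  v⁵ - 4v⁴ - v³ + 4v² - 72v + 288 = (v² + 3v + 26)(v³ - 7v² - 6v + 72) + (132v² - 132v - 1584)
  v³ - 7v² - 6v + 72 = ((1/132)v - 1/22)(132v² - 132v - 1584) + (0)
Last nonzero remainder: 132v² - 132v - 1584. Dividing through by 132 gives the monic gcd v² - v - 12.

-12 - v + v²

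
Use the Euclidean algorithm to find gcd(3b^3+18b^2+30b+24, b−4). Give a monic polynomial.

Apply the Euclidean algorithm:
  3b^3+18b^2+30b+24 = (3b^2+30b+150)(b−4) + (624)
  b−4 = ((1/624)b−1/156)(624) + (0)
The last nonzero remainder is the constant 624, so the polynomials are coprime and gcd = 1.

1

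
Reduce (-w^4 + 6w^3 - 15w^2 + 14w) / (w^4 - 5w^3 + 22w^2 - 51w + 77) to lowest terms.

Apply the Euclidean algorithm:
  -w^4 + 6w^3 - 15w^2 + 14w = (-1)(w^4 - 5w^3 + 22w^2 - 51w + 77) + (w^3 + 7w^2 - 37w + 77)
  w^4 - 5w^3 + 22w^2 - 51w + 77 = (w - 12)(w^3 + 7w^2 - 37w + 77) + (143w^2 - 572w + 1001)
  w^3 + 7w^2 - 37w + 77 = ((1/143)w + 1/13)(143w^2 - 572w + 1001) + (0)
Last nonzero remainder: 143w^2 - 572w + 1001. Dividing through by 143 gives the monic gcd w^2 - 4w + 7.
Cancel w^2 - 4w + 7 from numerator and denominator to get the reduced form.

(-w^2 + 2w)/(w^2 - w + 11)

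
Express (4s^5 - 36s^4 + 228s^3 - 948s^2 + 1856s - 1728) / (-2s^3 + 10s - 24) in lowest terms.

Euclidean algorithm in ℚ[s]:
  4s^5 - 36s^4 + 228s^3 - 948s^2 + 1856s - 1728 = (-2s^2 + 18s - 124)(-2s^3 + 10s - 24) + (-1176s^2 + 3528s - 4704)
  -2s^3 + 10s - 24 = ((1/588)s + 1/196)(-1176s^2 + 3528s - 4704) + (0)
Last nonzero remainder: -1176s^2 + 3528s - 4704. Dividing through by -1176 gives the monic gcd s^2 - 3s + 4.
Cancel s^2 - 3s + 4 from numerator and denominator to get the reduced form.

(-2s^3 + 12s^2 - 70s + 216)/(s + 3)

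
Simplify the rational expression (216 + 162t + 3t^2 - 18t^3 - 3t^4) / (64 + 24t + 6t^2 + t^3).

Repeated division with remainder:
  -3t^4 - 18t^3 + 3t^2 + 162t + 216 = (-3t)(t^3 + 6t^2 + 24t + 64) + (75t^2 + 354t + 216)
  t^3 + 6t^2 + 24t + 64 = ((1/75)t + 32/1875)(75t^2 + 354t + 216) + ((9424/625)t + 37696/625)
  75t^2 + 354t + 216 = ((46875/9424)t + 16875/4712)((9424/625)t + 37696/625) + (0)
Last nonzero remainder: (9424/625)t + 37696/625. Dividing through by 9424/625 gives the monic gcd t + 4.
Cancel t + 4 from numerator and denominator to get the reduced form.

(54 + 27t - 6t^2 - 3t^3)/(16 + 2t + t^2)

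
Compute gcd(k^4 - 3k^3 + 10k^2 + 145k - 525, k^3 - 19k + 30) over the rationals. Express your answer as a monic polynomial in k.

Euclidean algorithm in ℚ[k]:
  k^4 - 3k^3 + 10k^2 + 145k - 525 = (k - 3)(k^3 - 19k + 30) + (29k^2 + 58k - 435)
  k^3 - 19k + 30 = ((1/29)k - 2/29)(29k^2 + 58k - 435) + (0)
Last nonzero remainder: 29k^2 + 58k - 435. Dividing through by 29 gives the monic gcd k^2 + 2k - 15.

k^2 + 2k - 15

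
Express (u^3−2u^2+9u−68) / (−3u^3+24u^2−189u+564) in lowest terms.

Euclidean algorithm in ℚ[u]:
  u^3−2u^2+9u−68 = (−1/3)(−3u^3+24u^2−189u+564) + (6u^2−54u+120)
  −3u^3+24u^2−189u+564 = (−(1/2)u−1/2)(6u^2−54u+120) + (−156u+624)
  6u^2−54u+120 = (−(1/26)u+5/26)(−156u+624) + (0)
Last nonzero remainder: −156u+624. Dividing through by −156 gives the monic gcd u−4.
Cancel u−4 from numerator and denominator to get the reduced form.

(−u^2−2u−17)/(3u^2−12u+141)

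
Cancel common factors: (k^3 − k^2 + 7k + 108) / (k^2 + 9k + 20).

By polynomial division,
  k^3 − k^2 + 7k + 108 = (k − 10)(k^2 + 9k + 20) + (77k + 308)
  k^2 + 9k + 20 = ((1/77)k + 5/77)(77k + 308) + (0)
Last nonzero remainder: 77k + 308. Dividing through by 77 gives the monic gcd k + 4.
Cancel k + 4 from numerator and denominator to get the reduced form.

(k^2 − 5k + 27)/(k + 5)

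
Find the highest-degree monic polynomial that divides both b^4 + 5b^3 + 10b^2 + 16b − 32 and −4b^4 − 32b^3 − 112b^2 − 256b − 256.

Repeated division with remainder:
  b^4 + 5b^3 + 10b^2 + 16b − 32 = (−1/4)(−4b^4 − 32b^3 − 112b^2 − 256b − 256) + (−3b^3 − 18b^2 − 48b − 96)
  −4b^4 − 32b^3 − 112b^2 − 256b − 256 = ((4/3)b + 8/3)(−3b^3 − 18b^2 − 48b − 96) + (0)
Last nonzero remainder: −3b^3 − 18b^2 − 48b − 96. Dividing through by −3 gives the monic gcd b^3 + 6b^2 + 16b + 32.

b^3 + 6b^2 + 16b + 32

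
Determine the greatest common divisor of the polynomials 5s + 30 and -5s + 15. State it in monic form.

1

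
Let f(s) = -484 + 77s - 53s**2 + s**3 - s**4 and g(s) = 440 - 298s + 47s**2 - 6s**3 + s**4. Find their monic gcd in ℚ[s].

44 + s + s**2

Apply the Euclidean algorithm:
  -s**4 + s**3 - 53s**2 + 77s - 484 = (-1)(s**4 - 6s**3 + 47s**2 - 298s + 440) + (-5s**3 - 6s**2 - 221s - 44)
  s**4 - 6s**3 + 47s**2 - 298s + 440 = (-(1/5)s + 36/25)(-5s**3 - 6s**2 - 221s - 44) + ((286/25)s**2 + (286/25)s + 12584/25)
  -5s**3 - 6s**2 - 221s - 44 = (-(125/286)s - 25/286)((286/25)s**2 + (286/25)s + 12584/25) + (0)
Last nonzero remainder: (286/25)s**2 + (286/25)s + 12584/25. Dividing through by 286/25 gives the monic gcd s**2 + s + 44.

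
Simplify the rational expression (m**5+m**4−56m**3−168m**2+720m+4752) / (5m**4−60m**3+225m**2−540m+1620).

Repeated division with remainder:
  m**5+m**4−56m**3−168m**2+720m+4752 = ((1/5)m+13/5)(5m**4−60m**3+225m**2−540m+1620) + (55m**3−645m**2+1800m+540)
  5m**4−60m**3+225m**2−540m+1620 = ((1/11)m−3/121)(55m**3−645m**2+1800m+540) + ((5490/121)m**2−(65880/121)m+197640/121)
  55m**3−645m**2+1800m+540 = ((1331/1098)m+121/366)((5490/121)m**2−(65880/121)m+197640/121) + (0)
Last nonzero remainder: (5490/121)m**2−(65880/121)m+197640/121. Dividing through by 5490/121 gives the monic gcd m**2−12m+36.
Cancel m**2−12m+36 from numerator and denominator to get the reduced form.

(m**3+13m**2+64m+132)/(5m**2+45)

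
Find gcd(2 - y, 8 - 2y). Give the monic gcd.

1

By polynomial division,
  -y + 2 = (1/2)(-2y + 8) + (-2)
  -2y + 8 = (y - 4)(-2) + (0)
The last nonzero remainder is the constant -2, so the polynomials are coprime and gcd = 1.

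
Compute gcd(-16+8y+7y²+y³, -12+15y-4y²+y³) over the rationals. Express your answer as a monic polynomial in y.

-1+y

Euclidean algorithm in ℚ[y]:
  y³+7y²+8y-16 = (y³-4y²+15y-12) + (11y²-7y-4)
  y³-4y²+15y-12 = ((1/11)y-37/121)(11y²-7y-4) + ((1600/121)y-1600/121)
  11y²-7y-4 = ((1331/1600)y+121/400)((1600/121)y-1600/121) + (0)
Last nonzero remainder: (1600/121)y-1600/121. Dividing through by 1600/121 gives the monic gcd y-1.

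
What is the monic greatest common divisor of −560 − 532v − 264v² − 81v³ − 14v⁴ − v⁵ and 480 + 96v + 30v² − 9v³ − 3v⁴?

40 + 18v + 7v² + v³

Euclidean algorithm in ℚ[v]:
  −v⁵ − 14v⁴ − 81v³ − 264v² − 532v − 560 = ((1/3)v + 11/3)(−3v⁴ − 9v³ + 30v² + 96v + 480) + (−58v³ − 406v² − 1044v − 2320)
  −3v⁴ − 9v³ + 30v² + 96v + 480 = ((3/58)v − 6/29)(−58v³ − 406v² − 1044v − 2320) + (0)
Last nonzero remainder: −58v³ − 406v² − 1044v − 2320. Dividing through by −58 gives the monic gcd v³ + 7v² + 18v + 40.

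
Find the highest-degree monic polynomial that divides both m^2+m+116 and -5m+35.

Apply the Euclidean algorithm:
  m^2+m+116 = (-(1/5)m-8/5)(-5m+35) + (172)
  -5m+35 = (-(5/172)m+35/172)(172) + (0)
The last nonzero remainder is the constant 172, so the polynomials are coprime and gcd = 1.

1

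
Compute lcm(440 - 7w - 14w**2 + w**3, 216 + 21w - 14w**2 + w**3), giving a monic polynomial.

Repeated division with remainder:
  w**3 - 14w**2 - 7w + 440 = (w**3 - 14w**2 + 21w + 216) + (-28w + 224)
  w**3 - 14w**2 + 21w + 216 = (-(1/28)w**2 + (3/14)w + 27/28)(-28w + 224) + (0)
Last nonzero remainder: -28w + 224. Dividing through by -28 gives the monic gcd w - 8.
Then lcm(f, g) = f·g / gcd(f, g); expanding and making the result monic gives the answer.

-11880 - 2451w + 860w**2 + 50w**3 - 20w**4 + w**5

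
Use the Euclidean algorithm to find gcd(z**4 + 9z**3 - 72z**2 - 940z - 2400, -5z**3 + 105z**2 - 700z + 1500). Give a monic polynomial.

z - 10

Repeated division with remainder:
  z**4 + 9z**3 - 72z**2 - 940z - 2400 = (-(1/5)z - 6)(-5z**3 + 105z**2 - 700z + 1500) + (418z**2 - 4840z + 6600)
  -5z**3 + 105z**2 - 700z + 1500 = (-(5/418)z + 895/7942)(418z**2 - 4840z + 6600) + (-(27300/361)z + 273000/361)
  418z**2 - 4840z + 6600 = (-(75449/13650)z + 3971/455)(-(27300/361)z + 273000/361) + (0)
Last nonzero remainder: -(27300/361)z + 273000/361. Dividing through by -27300/361 gives the monic gcd z - 10.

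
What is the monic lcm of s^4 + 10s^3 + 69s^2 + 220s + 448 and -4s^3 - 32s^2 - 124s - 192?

s^5 + 13s^4 + 99s^3 + 427s^2 + 1108s + 1344

Apply the Euclidean algorithm:
  s^4 + 10s^3 + 69s^2 + 220s + 448 = (-(1/4)s - 1/2)(-4s^3 - 32s^2 - 124s - 192) + (22s^2 + 110s + 352)
  -4s^3 - 32s^2 - 124s - 192 = (-(2/11)s - 6/11)(22s^2 + 110s + 352) + (0)
Last nonzero remainder: 22s^2 + 110s + 352. Dividing through by 22 gives the monic gcd s^2 + 5s + 16.
Then lcm(f, g) = f·g / gcd(f, g); expanding and making the result monic gives the answer.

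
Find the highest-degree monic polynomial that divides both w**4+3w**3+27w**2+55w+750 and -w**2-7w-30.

By polynomial division,
  w**4+3w**3+27w**2+55w+750 = (-w**2+4w-25)(-w**2-7w-30) + (0)
Last nonzero remainder: -w**2-7w-30. Dividing through by -1 gives the monic gcd w**2+7w+30.

w**2+7w+30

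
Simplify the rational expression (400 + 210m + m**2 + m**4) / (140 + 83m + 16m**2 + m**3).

(80 + 26m - 5m**2 + m**3)/(28 + 11m + m**2)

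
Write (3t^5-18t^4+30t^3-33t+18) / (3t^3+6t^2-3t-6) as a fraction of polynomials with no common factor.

By polynomial division,
  3t^5-18t^4+30t^3-33t+18 = (t^2-8t+27)(3t^3+6t^2-3t-6) + (-180t^2+180)
  3t^3+6t^2-3t-6 = (-(1/60)t-1/30)(-180t^2+180) + (0)
Last nonzero remainder: -180t^2+180. Dividing through by -180 gives the monic gcd t^2-1.
Cancel t^2-1 from numerator and denominator to get the reduced form.

(t^3-6t^2+11t-6)/(t+2)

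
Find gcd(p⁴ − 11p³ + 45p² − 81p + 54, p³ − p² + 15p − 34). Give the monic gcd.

p − 2

By polynomial division,
  p⁴ − 11p³ + 45p² − 81p + 54 = (p − 10)(p³ − p² + 15p − 34) + (20p² + 103p − 286)
  p³ − p² + 15p − 34 = ((1/20)p − 123/400)(20p² + 103p − 286) + ((24389/400)p − 24389/200)
  20p² + 103p − 286 = ((8000/24389)p + 57200/24389)((24389/400)p − 24389/200) + (0)
Last nonzero remainder: (24389/400)p − 24389/200. Dividing through by 24389/400 gives the monic gcd p − 2.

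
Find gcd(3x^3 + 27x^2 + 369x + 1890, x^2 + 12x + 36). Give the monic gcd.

x + 6

By polynomial division,
  3x^3 + 27x^2 + 369x + 1890 = (3x - 9)(x^2 + 12x + 36) + (369x + 2214)
  x^2 + 12x + 36 = ((1/369)x + 2/123)(369x + 2214) + (0)
Last nonzero remainder: 369x + 2214. Dividing through by 369 gives the monic gcd x + 6.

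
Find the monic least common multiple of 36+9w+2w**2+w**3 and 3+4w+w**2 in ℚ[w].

36+45w+11w**2+3w**3+w**4

By polynomial division,
  w**3+2w**2+9w+36 = (w−2)(w**2+4w+3) + (14w+42)
  w**2+4w+3 = ((1/14)w+1/14)(14w+42) + (0)
Last nonzero remainder: 14w+42. Dividing through by 14 gives the monic gcd w+3.
Then lcm(f, g) = f·g / gcd(f, g); expanding and making the result monic gives the answer.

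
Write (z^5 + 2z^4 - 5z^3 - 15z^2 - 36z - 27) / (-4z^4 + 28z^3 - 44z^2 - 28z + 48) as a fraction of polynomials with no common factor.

Euclidean algorithm in ℚ[z]:
  z^5 + 2z^4 - 5z^3 - 15z^2 - 36z - 27 = (-(1/4)z - 9/4)(-4z^4 + 28z^3 - 44z^2 - 28z + 48) + (47z^3 - 121z^2 - 87z + 81)
  -4z^4 + 28z^3 - 44z^2 - 28z + 48 = (-(4/47)z + 832/2209)(47z^3 - 121z^2 - 87z + 81) + (-(12880/2209)z^2 + (25760/2209)z + 38640/2209)
  47z^3 - 121z^2 - 87z + 81 = (-(103823/12880)z + 59643/12880)(-(12880/2209)z^2 + (25760/2209)z + 38640/2209) + (0)
Last nonzero remainder: -(12880/2209)z^2 + (25760/2209)z + 38640/2209. Dividing through by -12880/2209 gives the monic gcd z^2 - 2z - 3.
Cancel z^2 - 2z - 3 from numerator and denominator to get the reduced form.

(-z^3 - 4z^2 - 6z - 9)/(4z^2 - 20z + 16)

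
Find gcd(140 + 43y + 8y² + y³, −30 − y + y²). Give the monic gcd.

By polynomial division,
  y³ + 8y² + 43y + 140 = (y + 9)(y² − y − 30) + (82y + 410)
  y² − y − 30 = ((1/82)y − 3/41)(82y + 410) + (0)
Last nonzero remainder: 82y + 410. Dividing through by 82 gives the monic gcd y + 5.

5 + y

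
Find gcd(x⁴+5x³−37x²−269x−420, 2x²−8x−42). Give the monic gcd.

Repeated division with remainder:
  x⁴+5x³−37x²−269x−420 = ((1/2)x²+(9/2)x+10)(2x²−8x−42) + (0)
Last nonzero remainder: 2x²−8x−42. Dividing through by 2 gives the monic gcd x²−4x−21.

x²−4x−21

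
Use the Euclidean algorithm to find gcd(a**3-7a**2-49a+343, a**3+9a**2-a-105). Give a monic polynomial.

a+7

Repeated division with remainder:
  a**3-7a**2-49a+343 = (a**3+9a**2-a-105) + (-16a**2-48a+448)
  a**3+9a**2-a-105 = (-(1/16)a-3/8)(-16a**2-48a+448) + (9a+63)
  -16a**2-48a+448 = (-(16/9)a+64/9)(9a+63) + (0)
Last nonzero remainder: 9a+63. Dividing through by 9 gives the monic gcd a+7.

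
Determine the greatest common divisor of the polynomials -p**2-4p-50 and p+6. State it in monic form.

Euclidean algorithm in ℚ[p]:
  -p**2-4p-50 = (-p+2)(p+6) + (-62)
  p+6 = (-(1/62)p-3/31)(-62) + (0)
The last nonzero remainder is the constant -62, so the polynomials are coprime and gcd = 1.

1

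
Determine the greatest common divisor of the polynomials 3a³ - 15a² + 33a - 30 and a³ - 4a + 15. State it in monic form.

By polynomial division,
  3a³ - 15a² + 33a - 30 = (3)(a³ - 4a + 15) + (-15a² + 45a - 75)
  a³ - 4a + 15 = (-(1/15)a - 1/5)(-15a² + 45a - 75) + (0)
Last nonzero remainder: -15a² + 45a - 75. Dividing through by -15 gives the monic gcd a² - 3a + 5.

a² - 3a + 5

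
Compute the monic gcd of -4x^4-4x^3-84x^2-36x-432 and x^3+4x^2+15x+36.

Apply the Euclidean algorithm:
  -4x^4-4x^3-84x^2-36x-432 = (-4x+12)(x^3+4x^2+15x+36) + (-72x^2-72x-864)
  x^3+4x^2+15x+36 = (-(1/72)x-1/24)(-72x^2-72x-864) + (0)
Last nonzero remainder: -72x^2-72x-864. Dividing through by -72 gives the monic gcd x^2+x+12.

x^2+x+12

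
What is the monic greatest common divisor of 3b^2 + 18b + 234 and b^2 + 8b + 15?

1

Euclidean algorithm in ℚ[b]:
  3b^2 + 18b + 234 = (3)(b^2 + 8b + 15) + (-6b + 189)
  b^2 + 8b + 15 = (-(1/6)b - 79/12)(-6b + 189) + (5037/4)
  -6b + 189 = (-(8/1679)b + 252/1679)(5037/4) + (0)
The last nonzero remainder is the constant 5037/4, so the polynomials are coprime and gcd = 1.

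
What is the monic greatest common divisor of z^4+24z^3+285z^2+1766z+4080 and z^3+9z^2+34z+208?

z+8

Apply the Euclidean algorithm:
  z^4+24z^3+285z^2+1766z+4080 = (z+15)(z^3+9z^2+34z+208) + (116z^2+1048z+960)
  z^3+9z^2+34z+208 = ((1/116)z-1/3364)(116z^2+1048z+960) + ((21896/841)z+175168/841)
  116z^2+1048z+960 = ((24389/5474)z+12615/2737)((21896/841)z+175168/841) + (0)
Last nonzero remainder: (21896/841)z+175168/841. Dividing through by 21896/841 gives the monic gcd z+8.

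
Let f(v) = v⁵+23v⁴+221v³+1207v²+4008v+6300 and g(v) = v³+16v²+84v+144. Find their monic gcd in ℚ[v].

Repeated division with remainder:
  v⁵+23v⁴+221v³+1207v²+4008v+6300 = (v²+7v+25)(v³+16v²+84v+144) + (75v²+900v+2700)
  v³+16v²+84v+144 = ((1/75)v+4/75)(75v²+900v+2700) + (0)
Last nonzero remainder: 75v²+900v+2700. Dividing through by 75 gives the monic gcd v²+12v+36.

v²+12v+36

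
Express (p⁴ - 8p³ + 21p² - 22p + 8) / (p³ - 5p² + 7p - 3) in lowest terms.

By polynomial division,
  p⁴ - 8p³ + 21p² - 22p + 8 = (p - 3)(p³ - 5p² + 7p - 3) + (-p² + 2p - 1)
  p³ - 5p² + 7p - 3 = (-p + 3)(-p² + 2p - 1) + (0)
Last nonzero remainder: -p² + 2p - 1. Dividing through by -1 gives the monic gcd p² - 2p + 1.
Cancel p² - 2p + 1 from numerator and denominator to get the reduced form.

(p² - 6p + 8)/(p - 3)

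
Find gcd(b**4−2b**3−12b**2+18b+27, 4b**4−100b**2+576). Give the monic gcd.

b**2−9

Repeated division with remainder:
  b**4−2b**3−12b**2+18b+27 = (1/4)(4b**4−100b**2+576) + (−2b**3+13b**2+18b−117)
  4b**4−100b**2+576 = (−2b−13)(−2b**3+13b**2+18b−117) + (105b**2−945)
  −2b**3+13b**2+18b−117 = (−(2/105)b+13/105)(105b**2−945) + (0)
Last nonzero remainder: 105b**2−945. Dividing through by 105 gives the monic gcd b**2−9.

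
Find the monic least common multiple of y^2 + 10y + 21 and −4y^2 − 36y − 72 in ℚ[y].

Euclidean algorithm in ℚ[y]:
  y^2 + 10y + 21 = (−1/4)(−4y^2 − 36y − 72) + (y + 3)
  −4y^2 − 36y − 72 = (−4y − 24)(y + 3) + (0)
The last nonzero remainder y + 3 is already monic.
Then lcm(f, g) = f·g / gcd(f, g); expanding and making the result monic gives the answer.

y^3 + 16y^2 + 81y + 126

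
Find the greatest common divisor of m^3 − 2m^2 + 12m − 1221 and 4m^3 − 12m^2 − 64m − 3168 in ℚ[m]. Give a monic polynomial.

m − 11

By polynomial division,
  m^3 − 2m^2 + 12m − 1221 = (1/4)(4m^3 − 12m^2 − 64m − 3168) + (m^2 + 28m − 429)
  4m^3 − 12m^2 − 64m − 3168 = (4m − 124)(m^2 + 28m − 429) + (5124m − 56364)
  m^2 + 28m − 429 = ((1/5124)m + 13/1708)(5124m − 56364) + (0)
Last nonzero remainder: 5124m − 56364. Dividing through by 5124 gives the monic gcd m − 11.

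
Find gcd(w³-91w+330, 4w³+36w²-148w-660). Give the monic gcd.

Euclidean algorithm in ℚ[w]:
  w³-91w+330 = (1/4)(4w³+36w²-148w-660) + (-9w²-54w+495)
  4w³+36w²-148w-660 = (-(4/9)w-4/3)(-9w²-54w+495) + (0)
Last nonzero remainder: -9w²-54w+495. Dividing through by -9 gives the monic gcd w²+6w-55.

w²+6w-55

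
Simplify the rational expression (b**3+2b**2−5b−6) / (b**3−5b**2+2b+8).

(b+3)/(b−4)

Apply the Euclidean algorithm:
  b**3+2b**2−5b−6 = (b**3−5b**2+2b+8) + (7b**2−7b−14)
  b**3−5b**2+2b+8 = ((1/7)b−4/7)(7b**2−7b−14) + (0)
Last nonzero remainder: 7b**2−7b−14. Dividing through by 7 gives the monic gcd b**2−b−2.
Cancel b**2−b−2 from numerator and denominator to get the reduced form.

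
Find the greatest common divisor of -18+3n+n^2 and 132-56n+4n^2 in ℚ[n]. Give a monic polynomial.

By polynomial division,
  n^2+3n-18 = (1/4)(4n^2-56n+132) + (17n-51)
  4n^2-56n+132 = ((4/17)n-44/17)(17n-51) + (0)
Last nonzero remainder: 17n-51. Dividing through by 17 gives the monic gcd n-3.

-3+n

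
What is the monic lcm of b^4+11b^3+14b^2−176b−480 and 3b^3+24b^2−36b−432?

b^5+17b^4+80b^3−92b^2−1536b−2880

By polynomial division,
  b^4+11b^3+14b^2−176b−480 = ((1/3)b+1)(3b^3+24b^2−36b−432) + (2b^2+4b−48)
  3b^3+24b^2−36b−432 = ((3/2)b+9)(2b^2+4b−48) + (0)
Last nonzero remainder: 2b^2+4b−48. Dividing through by 2 gives the monic gcd b^2+2b−24.
Then lcm(f, g) = f·g / gcd(f, g); expanding and making the result monic gives the answer.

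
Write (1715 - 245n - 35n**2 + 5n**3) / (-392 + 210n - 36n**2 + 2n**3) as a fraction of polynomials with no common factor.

(35 + 5n)/(-8 + 2n)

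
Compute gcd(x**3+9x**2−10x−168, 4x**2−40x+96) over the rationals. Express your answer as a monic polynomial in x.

Repeated division with remainder:
  x**3+9x**2−10x−168 = ((1/4)x+19/4)(4x**2−40x+96) + (156x−624)
  4x**2−40x+96 = ((1/39)x−2/13)(156x−624) + (0)
Last nonzero remainder: 156x−624. Dividing through by 156 gives the monic gcd x−4.

x−4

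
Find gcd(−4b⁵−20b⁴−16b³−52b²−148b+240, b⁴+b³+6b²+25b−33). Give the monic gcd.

b²+2b−3

Repeated division with remainder:
  −4b⁵−20b⁴−16b³−52b²−148b+240 = (−4b−16)(b⁴+b³+6b²+25b−33) + (24b³+144b²+120b−288)
  b⁴+b³+6b²+25b−33 = ((1/24)b−5/24)(24b³+144b²+120b−288) + (31b²+62b−93)
  24b³+144b²+120b−288 = ((24/31)b+96/31)(31b²+62b−93) + (0)
Last nonzero remainder: 31b²+62b−93. Dividing through by 31 gives the monic gcd b²+2b−3.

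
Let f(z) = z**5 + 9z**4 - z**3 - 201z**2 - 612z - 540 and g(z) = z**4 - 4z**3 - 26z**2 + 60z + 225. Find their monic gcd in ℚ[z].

z**3 + z**2 - 21z - 45

By polynomial division,
  z**5 + 9z**4 - z**3 - 201z**2 - 612z - 540 = (z + 13)(z**4 - 4z**3 - 26z**2 + 60z + 225) + (77z**3 + 77z**2 - 1617z - 3465)
  z**4 - 4z**3 - 26z**2 + 60z + 225 = ((1/77)z - 5/77)(77z**3 + 77z**2 - 1617z - 3465) + (0)
Last nonzero remainder: 77z**3 + 77z**2 - 1617z - 3465. Dividing through by 77 gives the monic gcd z**3 + z**2 - 21z - 45.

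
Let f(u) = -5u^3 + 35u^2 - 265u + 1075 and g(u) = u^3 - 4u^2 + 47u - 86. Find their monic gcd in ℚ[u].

u^2 - 2u + 43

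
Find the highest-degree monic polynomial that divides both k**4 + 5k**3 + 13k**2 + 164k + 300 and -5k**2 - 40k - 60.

k**2 + 8k + 12

Apply the Euclidean algorithm:
  k**4 + 5k**3 + 13k**2 + 164k + 300 = (-(1/5)k**2 + (3/5)k - 5)(-5k**2 - 40k - 60) + (0)
Last nonzero remainder: -5k**2 - 40k - 60. Dividing through by -5 gives the monic gcd k**2 + 8k + 12.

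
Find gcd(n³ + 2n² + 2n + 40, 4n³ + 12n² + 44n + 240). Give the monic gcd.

Repeated division with remainder:
  n³ + 2n² + 2n + 40 = (1/4)(4n³ + 12n² + 44n + 240) + (-n² - 9n - 20)
  4n³ + 12n² + 44n + 240 = (-4n + 24)(-n² - 9n - 20) + (180n + 720)
  -n² - 9n - 20 = (-(1/180)n - 1/36)(180n + 720) + (0)
Last nonzero remainder: 180n + 720. Dividing through by 180 gives the monic gcd n + 4.

n + 4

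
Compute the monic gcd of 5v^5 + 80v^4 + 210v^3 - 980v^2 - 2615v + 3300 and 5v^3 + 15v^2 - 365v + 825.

Euclidean algorithm in ℚ[v]:
  5v^5 + 80v^4 + 210v^3 - 980v^2 - 2615v + 3300 = (v^2 + 13v + 76)(5v^3 + 15v^2 - 365v + 825) + (1800v^2 + 14400v - 59400)
  5v^3 + 15v^2 - 365v + 825 = ((1/360)v - 1/72)(1800v^2 + 14400v - 59400) + (0)
Last nonzero remainder: 1800v^2 + 14400v - 59400. Dividing through by 1800 gives the monic gcd v^2 + 8v - 33.

v^2 + 8v - 33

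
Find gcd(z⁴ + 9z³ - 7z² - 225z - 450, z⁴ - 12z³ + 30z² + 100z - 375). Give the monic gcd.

z² - 2z - 15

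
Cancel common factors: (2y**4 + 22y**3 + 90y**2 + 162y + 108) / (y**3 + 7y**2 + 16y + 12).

Repeated division with remainder:
  2y**4 + 22y**3 + 90y**2 + 162y + 108 = (2y + 8)(y**3 + 7y**2 + 16y + 12) + (2y**2 + 10y + 12)
  y**3 + 7y**2 + 16y + 12 = ((1/2)y + 1)(2y**2 + 10y + 12) + (0)
Last nonzero remainder: 2y**2 + 10y + 12. Dividing through by 2 gives the monic gcd y**2 + 5y + 6.
Cancel y**2 + 5y + 6 from numerator and denominator to get the reduced form.

(2y**2 + 12y + 18)/(y + 2)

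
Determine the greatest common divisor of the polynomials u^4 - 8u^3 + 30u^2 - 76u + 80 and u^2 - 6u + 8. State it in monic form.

u^2 - 6u + 8

Apply the Euclidean algorithm:
  u^4 - 8u^3 + 30u^2 - 76u + 80 = (u^2 - 2u + 10)(u^2 - 6u + 8) + (0)
The last nonzero remainder u^2 - 6u + 8 is already monic.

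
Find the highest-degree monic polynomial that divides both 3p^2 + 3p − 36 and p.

1

Repeated division with remainder:
  3p^2 + 3p − 36 = (3p + 3)(p) + (−36)
  p = (−(1/36)p)(−36) + (0)
The last nonzero remainder is the constant −36, so the polynomials are coprime and gcd = 1.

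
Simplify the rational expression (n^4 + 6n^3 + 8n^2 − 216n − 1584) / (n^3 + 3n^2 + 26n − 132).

(n^2 − 36)/(n − 3)

Euclidean algorithm in ℚ[n]:
  n^4 + 6n^3 + 8n^2 − 216n − 1584 = (n + 3)(n^3 + 3n^2 + 26n − 132) + (−27n^2 − 162n − 1188)
  n^3 + 3n^2 + 26n − 132 = (−(1/27)n + 1/9)(−27n^2 − 162n − 1188) + (0)
Last nonzero remainder: −27n^2 − 162n − 1188. Dividing through by −27 gives the monic gcd n^2 + 6n + 44.
Cancel n^2 + 6n + 44 from numerator and denominator to get the reduced form.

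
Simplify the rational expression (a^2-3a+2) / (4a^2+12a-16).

(a-2)/(4a+16)

Repeated division with remainder:
  a^2-3a+2 = (1/4)(4a^2+12a-16) + (-6a+6)
  4a^2+12a-16 = (-(2/3)a-8/3)(-6a+6) + (0)
Last nonzero remainder: -6a+6. Dividing through by -6 gives the monic gcd a-1.
Cancel a-1 from numerator and denominator to get the reduced form.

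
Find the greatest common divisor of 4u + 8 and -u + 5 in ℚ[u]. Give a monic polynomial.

1

Apply the Euclidean algorithm:
  4u + 8 = (-4)(-u + 5) + (28)
  -u + 5 = (-(1/28)u + 5/28)(28) + (0)
The last nonzero remainder is the constant 28, so the polynomials are coprime and gcd = 1.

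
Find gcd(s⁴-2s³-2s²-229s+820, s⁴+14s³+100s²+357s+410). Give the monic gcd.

s²+7s+41

By polynomial division,
  s⁴-2s³-2s²-229s+820 = (s⁴+14s³+100s²+357s+410) + (-16s³-102s²-586s+410)
  s⁴+14s³+100s²+357s+410 = (-(1/16)s-61/128)(-16s³-102s²-586s+410) + ((945/64)s²+(6615/64)s+38745/64)
  -16s³-102s²-586s+410 = (-(1024/945)s+128/189)((945/64)s²+(6615/64)s+38745/64) + (0)
Last nonzero remainder: (945/64)s²+(6615/64)s+38745/64. Dividing through by 945/64 gives the monic gcd s²+7s+41.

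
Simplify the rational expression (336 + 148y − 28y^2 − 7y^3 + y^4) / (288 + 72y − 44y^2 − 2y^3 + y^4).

(−28 − 3y + y^2)/(−24 + 2y + y^2)

Apply the Euclidean algorithm:
  y^4 − 7y^3 − 28y^2 + 148y + 336 = (y^4 − 2y^3 − 44y^2 + 72y + 288) + (−5y^3 + 16y^2 + 76y + 48)
  y^4 − 2y^3 − 44y^2 + 72y + 288 = (−(1/5)y − 6/25)(−5y^3 + 16y^2 + 76y + 48) + (−(624/25)y^2 + (2496/25)y + 7488/25)
  −5y^3 + 16y^2 + 76y + 48 = ((125/624)y + 25/156)(−(624/25)y^2 + (2496/25)y + 7488/25) + (0)
Last nonzero remainder: −(624/25)y^2 + (2496/25)y + 7488/25. Dividing through by −624/25 gives the monic gcd y^2 − 4y − 12.
Cancel y^2 − 4y − 12 from numerator and denominator to get the reduced form.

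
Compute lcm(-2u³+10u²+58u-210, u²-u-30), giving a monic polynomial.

u⁴-11u³+u²+279u-630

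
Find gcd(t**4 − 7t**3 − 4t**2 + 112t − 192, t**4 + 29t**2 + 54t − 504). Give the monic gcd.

t**2 + t − 12

Repeated division with remainder:
  t**4 − 7t**3 − 4t**2 + 112t − 192 = (t**4 + 29t**2 + 54t − 504) + (−7t**3 − 33t**2 + 58t + 312)
  t**4 + 29t**2 + 54t − 504 = (−(1/7)t + 33/49)(−7t**3 − 33t**2 + 58t + 312) + ((2916/49)t**2 + (2916/49)t − 34992/49)
  −7t**3 − 33t**2 + 58t + 312 = (−(343/2916)t − 637/1458)((2916/49)t**2 + (2916/49)t − 34992/49) + (0)
Last nonzero remainder: (2916/49)t**2 + (2916/49)t − 34992/49. Dividing through by 2916/49 gives the monic gcd t**2 + t − 12.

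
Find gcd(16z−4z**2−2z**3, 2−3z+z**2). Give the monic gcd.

−2+z

Euclidean algorithm in ℚ[z]:
  −2z**3−4z**2+16z = (−2z−10)(z**2−3z+2) + (−10z+20)
  z**2−3z+2 = (−(1/10)z+1/10)(−10z+20) + (0)
Last nonzero remainder: −10z+20. Dividing through by −10 gives the monic gcd z−2.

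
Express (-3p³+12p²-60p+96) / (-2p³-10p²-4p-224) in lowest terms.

Apply the Euclidean algorithm:
  -3p³+12p²-60p+96 = (3/2)(-2p³-10p²-4p-224) + (27p²-54p+432)
  -2p³-10p²-4p-224 = (-(2/27)p-14/27)(27p²-54p+432) + (0)
Last nonzero remainder: 27p²-54p+432. Dividing through by 27 gives the monic gcd p²-2p+16.
Cancel p²-2p+16 from numerator and denominator to get the reduced form.

(3p-6)/(2p+14)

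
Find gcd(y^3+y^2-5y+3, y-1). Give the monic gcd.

y-1

Repeated division with remainder:
  y^3+y^2-5y+3 = (y^2+2y-3)(y-1) + (0)
The last nonzero remainder y-1 is already monic.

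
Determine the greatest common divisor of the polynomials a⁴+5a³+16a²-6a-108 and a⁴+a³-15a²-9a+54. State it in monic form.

By polynomial division,
  a⁴+5a³+16a²-6a-108 = (a⁴+a³-15a²-9a+54) + (4a³+31a²+3a-162)
  a⁴+a³-15a²-9a+54 = ((1/4)a-27/16)(4a³+31a²+3a-162) + ((585/16)a²+(585/16)a-1755/8)
  4a³+31a²+3a-162 = ((64/585)a+48/65)((585/16)a²+(585/16)a-1755/8) + (0)
Last nonzero remainder: (585/16)a²+(585/16)a-1755/8. Dividing through by 585/16 gives the monic gcd a²+a-6.

a²+a-6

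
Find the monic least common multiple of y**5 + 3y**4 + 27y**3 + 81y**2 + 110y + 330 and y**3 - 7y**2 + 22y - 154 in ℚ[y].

y**6 - 4y**5 + 6y**4 - 108y**3 - 457y**2 - 440y - 2310

Repeated division with remainder:
  y**5 + 3y**4 + 27y**3 + 81y**2 + 110y + 330 = (y**2 + 10y + 75)(y**3 - 7y**2 + 22y - 154) + (540y**2 + 11880)
  y**3 - 7y**2 + 22y - 154 = ((1/540)y - 7/540)(540y**2 + 11880) + (0)
Last nonzero remainder: 540y**2 + 11880. Dividing through by 540 gives the monic gcd y**2 + 22.
Then lcm(f, g) = f·g / gcd(f, g); expanding and making the result monic gives the answer.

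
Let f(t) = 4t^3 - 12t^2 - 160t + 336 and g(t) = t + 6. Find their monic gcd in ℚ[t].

t + 6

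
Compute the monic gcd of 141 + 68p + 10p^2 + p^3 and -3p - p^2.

3 + p

Euclidean algorithm in ℚ[p]:
  p^3 + 10p^2 + 68p + 141 = (-p - 7)(-p^2 - 3p) + (47p + 141)
  -p^2 - 3p = (-(1/47)p)(47p + 141) + (0)
Last nonzero remainder: 47p + 141. Dividing through by 47 gives the monic gcd p + 3.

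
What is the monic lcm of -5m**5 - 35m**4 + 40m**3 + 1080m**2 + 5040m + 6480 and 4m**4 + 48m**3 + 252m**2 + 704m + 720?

m**6 + 12m**5 + 27m**4 - 256m**3 - 2088m**2 - 6336m - 6480

Apply the Euclidean algorithm:
  -5m**5 - 35m**4 + 40m**3 + 1080m**2 + 5040m + 6480 = (-(5/4)m + 25/4)(4m**4 + 48m**3 + 252m**2 + 704m + 720) + (55m**3 + 385m**2 + 1540m + 1980)
  4m**4 + 48m**3 + 252m**2 + 704m + 720 = ((4/55)m + 4/11)(55m**3 + 385m**2 + 1540m + 1980) + (0)
Last nonzero remainder: 55m**3 + 385m**2 + 1540m + 1980. Dividing through by 55 gives the monic gcd m**3 + 7m**2 + 28m + 36.
Then lcm(f, g) = f·g / gcd(f, g); expanding and making the result monic gives the answer.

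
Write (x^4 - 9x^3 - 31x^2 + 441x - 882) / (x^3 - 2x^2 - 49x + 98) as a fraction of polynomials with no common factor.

(x^2 - 9x + 18)/(x - 2)

By polynomial division,
  x^4 - 9x^3 - 31x^2 + 441x - 882 = (x - 7)(x^3 - 2x^2 - 49x + 98) + (4x^2 - 196)
  x^3 - 2x^2 - 49x + 98 = ((1/4)x - 1/2)(4x^2 - 196) + (0)
Last nonzero remainder: 4x^2 - 196. Dividing through by 4 gives the monic gcd x^2 - 49.
Cancel x^2 - 49 from numerator and denominator to get the reduced form.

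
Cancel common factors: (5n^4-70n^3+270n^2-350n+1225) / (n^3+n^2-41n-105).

(5n^3-35n^2+25n-175)/(n^2+8n+15)

Euclidean algorithm in ℚ[n]:
  5n^4-70n^3+270n^2-350n+1225 = (5n-75)(n^3+n^2-41n-105) + (550n^2-2900n-6650)
  n^3+n^2-41n-105 = ((1/550)n+69/6050)(550n^2-2900n-6650) + ((504/121)n-3528/121)
  550n^2-2900n-6650 = ((33275/252)n+57475/252)((504/121)n-3528/121) + (0)
Last nonzero remainder: (504/121)n-3528/121. Dividing through by 504/121 gives the monic gcd n-7.
Cancel n-7 from numerator and denominator to get the reduced form.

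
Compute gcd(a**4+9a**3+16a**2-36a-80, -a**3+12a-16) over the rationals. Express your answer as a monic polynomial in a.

Euclidean algorithm in ℚ[a]:
  a**4+9a**3+16a**2-36a-80 = (-a-9)(-a**3+12a-16) + (28a**2+56a-224)
  -a**3+12a-16 = (-(1/28)a+1/14)(28a**2+56a-224) + (0)
Last nonzero remainder: 28a**2+56a-224. Dividing through by 28 gives the monic gcd a**2+2a-8.

a**2+2a-8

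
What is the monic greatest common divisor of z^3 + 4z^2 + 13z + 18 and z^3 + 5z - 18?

z^2 + 2z + 9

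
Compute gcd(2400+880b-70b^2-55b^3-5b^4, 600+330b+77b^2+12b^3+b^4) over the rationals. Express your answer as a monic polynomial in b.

Euclidean algorithm in ℚ[b]:
  -5b^4-55b^3-70b^2+880b+2400 = (-5)(b^4+12b^3+77b^2+330b+600) + (5b^3+315b^2+2530b+5400)
  b^4+12b^3+77b^2+330b+600 = ((1/5)b-51/5)(5b^3+315b^2+2530b+5400) + (2784b^2+25056b+55680)
  5b^3+315b^2+2530b+5400 = ((5/2784)b+45/464)(2784b^2+25056b+55680) + (0)
Last nonzero remainder: 2784b^2+25056b+55680. Dividing through by 2784 gives the monic gcd b^2+9b+20.

20+9b+b^2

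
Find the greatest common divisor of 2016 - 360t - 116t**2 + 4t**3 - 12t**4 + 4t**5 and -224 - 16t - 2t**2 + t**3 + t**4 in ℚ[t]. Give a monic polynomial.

-56 + 10t - 3t**2 + t**3

Repeated division with remainder:
  4t**5 - 12t**4 + 4t**3 - 116t**2 - 360t + 2016 = (4t - 16)(t**4 + t**3 - 2t**2 - 16t - 224) + (28t**3 - 84t**2 + 280t - 1568)
  t**4 + t**3 - 2t**2 - 16t - 224 = ((1/28)t + 1/7)(28t**3 - 84t**2 + 280t - 1568) + (0)
Last nonzero remainder: 28t**3 - 84t**2 + 280t - 1568. Dividing through by 28 gives the monic gcd t**3 - 3t**2 + 10t - 56.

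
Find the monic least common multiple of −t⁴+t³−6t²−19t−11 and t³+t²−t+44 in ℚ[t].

Repeated division with remainder:
  −t⁴+t³−6t²−19t−11 = (−t+2)(t³+t²−t+44) + (−9t²+27t−99)
  t³+t²−t+44 = (−(1/9)t−4/9)(−9t²+27t−99) + (0)
Last nonzero remainder: −9t²+27t−99. Dividing through by −9 gives the monic gcd t²−3t+11.
Then lcm(f, g) = f·g / gcd(f, g); expanding and making the result monic gives the answer.

t⁵+3t⁴+2t³+43t²+87t+44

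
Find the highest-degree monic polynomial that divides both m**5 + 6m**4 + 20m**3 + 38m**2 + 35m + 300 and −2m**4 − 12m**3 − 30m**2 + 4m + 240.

Apply the Euclidean algorithm:
  m**5 + 6m**4 + 20m**3 + 38m**2 + 35m + 300 = (−(1/2)m)(−2m**4 − 12m**3 − 30m**2 + 4m + 240) + (5m**3 + 40m**2 + 155m + 300)
  −2m**4 − 12m**3 − 30m**2 + 4m + 240 = (−(2/5)m + 4/5)(5m**3 + 40m**2 + 155m + 300) + (0)
Last nonzero remainder: 5m**3 + 40m**2 + 155m + 300. Dividing through by 5 gives the monic gcd m**3 + 8m**2 + 31m + 60.

m**3 + 8m**2 + 31m + 60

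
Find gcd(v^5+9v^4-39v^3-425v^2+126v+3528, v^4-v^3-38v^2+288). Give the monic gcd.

By polynomial division,
  v^5+9v^4-39v^3-425v^2+126v+3528 = (v+10)(v^4-v^3-38v^2+288) + (9v^3-45v^2-162v+648)
  v^4-v^3-38v^2+288 = ((1/9)v+4/9)(9v^3-45v^2-162v+648) + (0)
Last nonzero remainder: 9v^3-45v^2-162v+648. Dividing through by 9 gives the monic gcd v^3-5v^2-18v+72.

v^3-5v^2-18v+72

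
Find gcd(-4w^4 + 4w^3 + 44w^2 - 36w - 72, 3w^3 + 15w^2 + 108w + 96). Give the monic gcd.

w + 1

Apply the Euclidean algorithm:
  -4w^4 + 4w^3 + 44w^2 - 36w - 72 = (-(4/3)w + 8)(3w^3 + 15w^2 + 108w + 96) + (68w^2 - 772w - 840)
  3w^3 + 15w^2 + 108w + 96 = ((3/68)w + 417/578)(68w^2 - 772w - 840) + ((202884/289)w + 202884/289)
  68w^2 - 772w - 840 = ((4913/50721)w - 20230/16907)((202884/289)w + 202884/289) + (0)
Last nonzero remainder: (202884/289)w + 202884/289. Dividing through by 202884/289 gives the monic gcd w + 1.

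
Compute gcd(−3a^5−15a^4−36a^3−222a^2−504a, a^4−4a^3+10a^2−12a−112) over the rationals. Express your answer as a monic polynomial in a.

By polynomial division,
  −3a^5−15a^4−36a^3−222a^2−504a = (−3a−27)(a^4−4a^3+10a^2−12a−112) + (−114a^3+12a^2−1164a−3024)
  a^4−4a^3+10a^2−12a−112 = (−(1/114)a+37/1083)(−114a^3+12a^2−1164a−3024) + (−(224/361)a^2+(448/361)a−3136/361)
  −114a^3+12a^2−1164a−3024 = ((20577/112)a+9747/28)(−(224/361)a^2+(448/361)a−3136/361) + (0)
Last nonzero remainder: −(224/361)a^2+(448/361)a−3136/361. Dividing through by −224/361 gives the monic gcd a^2−2a+14.

a^2−2a+14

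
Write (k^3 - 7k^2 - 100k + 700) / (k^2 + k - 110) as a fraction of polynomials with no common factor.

Euclidean algorithm in ℚ[k]:
  k^3 - 7k^2 - 100k + 700 = (k - 8)(k^2 + k - 110) + (18k - 180)
  k^2 + k - 110 = ((1/18)k + 11/18)(18k - 180) + (0)
Last nonzero remainder: 18k - 180. Dividing through by 18 gives the monic gcd k - 10.
Cancel k - 10 from numerator and denominator to get the reduced form.

(k^2 + 3k - 70)/(k + 11)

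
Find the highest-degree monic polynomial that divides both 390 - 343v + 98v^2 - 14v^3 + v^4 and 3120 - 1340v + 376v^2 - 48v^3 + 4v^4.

39 - 7v + v^2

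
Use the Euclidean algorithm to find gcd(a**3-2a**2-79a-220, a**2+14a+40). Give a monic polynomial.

a+4

Repeated division with remainder:
  a**3-2a**2-79a-220 = (a-16)(a**2+14a+40) + (105a+420)
  a**2+14a+40 = ((1/105)a+2/21)(105a+420) + (0)
Last nonzero remainder: 105a+420. Dividing through by 105 gives the monic gcd a+4.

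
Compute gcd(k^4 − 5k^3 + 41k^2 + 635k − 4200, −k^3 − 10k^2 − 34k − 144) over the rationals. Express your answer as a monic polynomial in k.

By polynomial division,
  k^4 − 5k^3 + 41k^2 + 635k − 4200 = (−k + 15)(−k^3 − 10k^2 − 34k − 144) + (157k^2 + 1001k − 2040)
  −k^3 − 10k^2 − 34k − 144 = (−(1/157)k − 569/24649)(157k^2 + 1001k − 2040) + (−(588777/24649)k − 4710216/24649)
  157k^2 + 1001k − 2040 = (−(3869893/588777)k + 2095165/196259)(−(588777/24649)k − 4710216/24649) + (0)
Last nonzero remainder: −(588777/24649)k − 4710216/24649. Dividing through by −588777/24649 gives the monic gcd k + 8.

k + 8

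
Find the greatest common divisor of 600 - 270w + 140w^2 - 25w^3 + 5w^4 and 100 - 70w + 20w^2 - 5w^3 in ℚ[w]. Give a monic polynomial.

10 - 2w + w^2

Euclidean algorithm in ℚ[w]:
  5w^4 - 25w^3 + 140w^2 - 270w + 600 = (-w + 1)(-5w^3 + 20w^2 - 70w + 100) + (50w^2 - 100w + 500)
  -5w^3 + 20w^2 - 70w + 100 = (-(1/10)w + 1/5)(50w^2 - 100w + 500) + (0)
Last nonzero remainder: 50w^2 - 100w + 500. Dividing through by 50 gives the monic gcd w^2 - 2w + 10.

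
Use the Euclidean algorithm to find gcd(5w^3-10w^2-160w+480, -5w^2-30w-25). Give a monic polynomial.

Euclidean algorithm in ℚ[w]:
  5w^3-10w^2-160w+480 = (-w+8)(-5w^2-30w-25) + (55w+680)
  -5w^2-30w-25 = (-(1/11)w+70/121)(55w+680) + (-50625/121)
  55w+680 = (-(1331/10125)w-16456/10125)(-50625/121) + (0)
The last nonzero remainder is the constant -50625/121, so the polynomials are coprime and gcd = 1.

1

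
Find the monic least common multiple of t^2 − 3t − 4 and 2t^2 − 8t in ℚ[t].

Euclidean algorithm in ℚ[t]:
  t^2 − 3t − 4 = (1/2)(2t^2 − 8t) + (t − 4)
  2t^2 − 8t = (2t)(t − 4) + (0)
The last nonzero remainder t − 4 is already monic.
Then lcm(f, g) = f·g / gcd(f, g); expanding and making the result monic gives the answer.

t^3 − 3t^2 − 4t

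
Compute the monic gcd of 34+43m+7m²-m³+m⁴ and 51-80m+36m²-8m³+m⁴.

Euclidean algorithm in ℚ[m]:
  m⁴-m³+7m²+43m+34 = (m⁴-8m³+36m²-80m+51) + (7m³-29m²+123m-17)
  m⁴-8m³+36m²-80m+51 = ((1/7)m-27/49)(7m³-29m²+123m-17) + ((120/49)m²-(480/49)m+2040/49)
  7m³-29m²+123m-17 = ((343/120)m-49/120)((120/49)m²-(480/49)m+2040/49) + (0)
Last nonzero remainder: (120/49)m²-(480/49)m+2040/49. Dividing through by 120/49 gives the monic gcd m²-4m+17.

17-4m+m²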